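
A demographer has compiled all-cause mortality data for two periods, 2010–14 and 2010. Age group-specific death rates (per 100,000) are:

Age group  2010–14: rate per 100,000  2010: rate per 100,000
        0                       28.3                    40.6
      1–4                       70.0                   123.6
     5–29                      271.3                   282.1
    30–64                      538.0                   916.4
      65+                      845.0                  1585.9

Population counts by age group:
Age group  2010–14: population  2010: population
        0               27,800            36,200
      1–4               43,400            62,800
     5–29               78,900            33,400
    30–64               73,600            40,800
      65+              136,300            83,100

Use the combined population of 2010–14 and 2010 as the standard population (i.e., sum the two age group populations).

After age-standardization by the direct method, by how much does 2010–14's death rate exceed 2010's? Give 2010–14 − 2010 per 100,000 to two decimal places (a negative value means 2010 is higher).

Combined standard total = 616,300; weights = 0.1038, 0.1723, 0.1822, 0.1856, 0.3560.
2010–14: 0.1038×28.3 + 0.1723×70.0 + 0.1822×271.3 + 0.1856×538.0 + 0.3560×845.0 = 465.1183 per 100,000.
2010: 0.1038×40.6 + 0.1723×123.6 + 0.1822×282.1 + 0.1856×916.4 + 0.3560×1585.9 = 811.5969 per 100,000.
Difference = 465.1183 − 811.5969 = -346.4786.

-346.48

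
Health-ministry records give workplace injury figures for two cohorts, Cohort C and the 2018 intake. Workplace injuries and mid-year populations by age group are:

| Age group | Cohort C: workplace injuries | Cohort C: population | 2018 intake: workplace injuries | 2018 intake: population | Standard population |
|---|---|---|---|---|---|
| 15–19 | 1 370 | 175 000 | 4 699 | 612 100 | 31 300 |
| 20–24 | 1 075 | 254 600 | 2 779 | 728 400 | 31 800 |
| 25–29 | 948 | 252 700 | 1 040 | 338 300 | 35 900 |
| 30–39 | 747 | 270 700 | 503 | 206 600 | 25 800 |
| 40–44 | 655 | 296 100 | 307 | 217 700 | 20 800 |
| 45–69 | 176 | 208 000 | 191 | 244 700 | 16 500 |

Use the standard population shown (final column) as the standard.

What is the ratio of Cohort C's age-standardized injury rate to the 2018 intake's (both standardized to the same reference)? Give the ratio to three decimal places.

1.118

Age-specific rates per 10 000 for Cohort C: 78.29, 42.22, 37.51, 27.60, 22.12, 8.46.
For the 2018 intake: 76.77, 38.15, 30.74, 24.35, 14.10, 7.81.
Standard total = 162 100; weights = 0.1931, 0.1962, 0.2215, 0.1592, 0.1283, 0.1018.
Cohort C: 0.1931×78.29 + 0.1962×42.22 + 0.2215×37.51 + 0.1592×27.60 + 0.1283×22.12 + 0.1018×8.46 = 39.7995 per 10 000.
The 2018 intake: 0.1931×76.77 + 0.1962×38.15 + 0.2215×30.74 + 0.1592×24.35 + 0.1283×14.10 + 0.1018×7.81 = 35.5952 per 10 000.
Ratio = 39.7995 ÷ 35.5952 = 1.11812.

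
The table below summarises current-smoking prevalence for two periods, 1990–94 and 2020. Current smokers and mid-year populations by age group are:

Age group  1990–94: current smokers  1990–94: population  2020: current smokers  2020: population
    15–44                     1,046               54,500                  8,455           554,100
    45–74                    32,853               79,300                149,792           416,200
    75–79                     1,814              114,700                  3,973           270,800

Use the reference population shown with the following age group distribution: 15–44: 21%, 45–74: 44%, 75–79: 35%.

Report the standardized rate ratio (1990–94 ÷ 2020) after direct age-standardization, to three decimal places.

1.151

Age-specific rates per 1,000 for 1990–94: 19.193, 414.288, 15.815.
For 2020: 15.259, 359.904, 14.671.
Standard weights: 0.21, 0.44, 0.35.
1990–94: 0.2100×19.193 + 0.4400×414.288 + 0.3500×15.815 = 191.8523 per 1,000.
2020: 0.2100×15.259 + 0.4400×359.904 + 0.3500×14.671 = 166.6971 per 1,000.
Ratio = 191.8523 ÷ 166.6971 = 1.15090.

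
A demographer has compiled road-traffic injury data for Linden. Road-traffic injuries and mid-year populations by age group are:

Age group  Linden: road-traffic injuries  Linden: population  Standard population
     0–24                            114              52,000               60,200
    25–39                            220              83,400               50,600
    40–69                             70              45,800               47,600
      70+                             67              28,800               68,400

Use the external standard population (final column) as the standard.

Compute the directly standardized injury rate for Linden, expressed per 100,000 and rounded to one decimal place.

219.3

Age-specific rates per 100,000 for Linden: 219.23, 263.79, 152.84, 232.64.
Standard total = 226,800; weights = 0.2654, 0.2231, 0.2099, 0.3016.
Standardized rate: 0.2654×219.23 + 0.2231×263.79 + 0.2099×152.84 + 0.3016×232.64 = 219.2814 per 100,000.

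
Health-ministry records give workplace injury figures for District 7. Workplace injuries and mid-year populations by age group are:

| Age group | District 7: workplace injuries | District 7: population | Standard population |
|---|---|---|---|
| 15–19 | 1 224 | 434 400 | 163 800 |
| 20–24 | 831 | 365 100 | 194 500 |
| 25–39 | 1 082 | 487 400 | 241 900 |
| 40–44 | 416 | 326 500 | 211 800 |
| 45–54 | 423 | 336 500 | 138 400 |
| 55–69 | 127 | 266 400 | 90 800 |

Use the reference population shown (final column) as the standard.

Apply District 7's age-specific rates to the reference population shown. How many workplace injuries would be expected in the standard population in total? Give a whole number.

1928

Age-specific rates per 10 000 for District 7: 28.18, 22.76, 22.20, 12.74, 12.57, 4.77.
Expected workplace injuries = Σ (standard pop × age-specific rate ÷ 10 000)
= 163 800×28.18/10 000 + 194 500×22.76/10 000 + 241 900×22.20/10 000 + 211 800×12.74/10 000 + 138 400×12.57/10 000 + 90 800×4.77/10 000
= 461.54 + 442.70 + 537.00 + 269.86 + 173.98 + 43.29 = 1928.36.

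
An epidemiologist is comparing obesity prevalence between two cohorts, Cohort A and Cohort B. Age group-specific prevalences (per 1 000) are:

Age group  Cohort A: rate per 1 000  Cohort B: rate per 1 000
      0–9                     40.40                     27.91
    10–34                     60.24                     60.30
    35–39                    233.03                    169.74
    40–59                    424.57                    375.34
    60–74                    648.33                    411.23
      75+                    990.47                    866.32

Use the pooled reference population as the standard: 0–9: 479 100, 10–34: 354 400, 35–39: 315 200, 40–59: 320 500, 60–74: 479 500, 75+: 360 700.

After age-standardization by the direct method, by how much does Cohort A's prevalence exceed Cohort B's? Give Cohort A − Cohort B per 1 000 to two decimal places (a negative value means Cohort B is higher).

86.67

Standard total = 2 309 400; weights = 0.2075, 0.1535, 0.1365, 0.1388, 0.2076, 0.1562.
Cohort A: 0.2075×40.40 + 0.1535×60.24 + 0.1365×233.03 + 0.1388×424.57 + 0.2076×648.33 + 0.1562×990.47 = 397.6648 per 1 000.
Cohort B: 0.2075×27.91 + 0.1535×60.30 + 0.1365×169.74 + 0.1388×375.34 + 0.2076×411.23 + 0.1562×866.32 = 310.9929 per 1 000.
Difference = 397.6648 − 310.9929 = 86.6720.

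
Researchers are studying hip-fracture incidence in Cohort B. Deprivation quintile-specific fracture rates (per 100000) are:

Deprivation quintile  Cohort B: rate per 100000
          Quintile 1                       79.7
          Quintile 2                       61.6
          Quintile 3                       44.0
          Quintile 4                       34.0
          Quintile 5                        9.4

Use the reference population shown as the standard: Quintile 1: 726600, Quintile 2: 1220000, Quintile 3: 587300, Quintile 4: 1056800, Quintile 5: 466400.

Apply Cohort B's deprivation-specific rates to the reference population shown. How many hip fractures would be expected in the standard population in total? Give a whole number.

Expected hip fractures = Σ (standard pop × deprivation-specific rate ÷ 100000)
= 726600×79.7/100000 + 1220000×61.6/100000 + 587300×44.0/100000 + 1056800×34.0/100000 + 466400×9.4/100000
= 579.10 + 751.52 + 258.41 + 359.31 + 43.84 = 1992.19.

1992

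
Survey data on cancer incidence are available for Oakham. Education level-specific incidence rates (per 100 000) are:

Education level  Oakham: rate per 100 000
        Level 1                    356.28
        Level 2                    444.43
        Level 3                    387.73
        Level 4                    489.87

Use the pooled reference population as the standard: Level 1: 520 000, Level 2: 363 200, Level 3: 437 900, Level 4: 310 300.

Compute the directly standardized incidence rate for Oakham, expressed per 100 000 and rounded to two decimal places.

409.76

Standard total = 1 631 400; weights = 0.3187, 0.2226, 0.2684, 0.1902.
Standardized rate: 0.3187×356.28 + 0.2226×444.43 + 0.2684×387.73 + 0.1902×489.87 = 409.7562 per 100 000.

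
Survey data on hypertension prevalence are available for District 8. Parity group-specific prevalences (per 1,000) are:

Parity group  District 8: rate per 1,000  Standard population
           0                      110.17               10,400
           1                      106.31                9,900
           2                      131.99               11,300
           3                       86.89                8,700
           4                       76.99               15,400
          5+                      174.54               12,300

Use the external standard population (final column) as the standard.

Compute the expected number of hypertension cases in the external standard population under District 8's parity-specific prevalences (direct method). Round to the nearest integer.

Expected hypertension cases = Σ (standard pop × parity-specific rate ÷ 1,000)
= 10,400×110.17/1,000 + 9,900×106.31/1,000 + 11,300×131.99/1,000 + 8,700×86.89/1,000 + 15,400×76.99/1,000 + 12,300×174.54/1,000
= 1145.77 + 1052.47 + 1491.49 + 755.94 + 1185.65 + 2146.84 = 7778.16.

7778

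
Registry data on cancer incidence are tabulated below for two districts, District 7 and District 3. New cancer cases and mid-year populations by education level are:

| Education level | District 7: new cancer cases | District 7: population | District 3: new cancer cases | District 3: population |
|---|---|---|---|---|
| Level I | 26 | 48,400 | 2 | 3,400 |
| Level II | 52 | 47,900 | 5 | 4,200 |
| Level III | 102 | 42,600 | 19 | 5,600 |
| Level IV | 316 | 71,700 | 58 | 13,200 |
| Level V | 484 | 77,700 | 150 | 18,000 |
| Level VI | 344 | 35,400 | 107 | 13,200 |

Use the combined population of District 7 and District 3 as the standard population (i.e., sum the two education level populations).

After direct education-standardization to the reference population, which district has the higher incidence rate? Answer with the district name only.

District 3

Education-specific rates per 100,000 for District 7: 53.72, 108.56, 239.44, 440.73, 622.91, 971.75.
For District 3: 58.82, 119.05, 339.29, 439.39, 833.33, 810.61.
Combined standard total = 381,300; weights = 0.1359, 0.1366, 0.1264, 0.2227, 0.2510, 0.1275.
District 7: 0.1359×53.72 + 0.1366×108.56 + 0.1264×239.44 + 0.2227×440.73 + 0.2510×622.91 + 0.1275×971.75 = 430.7277 per 100,000.
District 3: 0.1359×58.82 + 0.1366×119.05 + 0.1264×339.29 + 0.2227×439.39 + 0.2510×833.33 + 0.1275×810.61 = 477.4535 per 100,000.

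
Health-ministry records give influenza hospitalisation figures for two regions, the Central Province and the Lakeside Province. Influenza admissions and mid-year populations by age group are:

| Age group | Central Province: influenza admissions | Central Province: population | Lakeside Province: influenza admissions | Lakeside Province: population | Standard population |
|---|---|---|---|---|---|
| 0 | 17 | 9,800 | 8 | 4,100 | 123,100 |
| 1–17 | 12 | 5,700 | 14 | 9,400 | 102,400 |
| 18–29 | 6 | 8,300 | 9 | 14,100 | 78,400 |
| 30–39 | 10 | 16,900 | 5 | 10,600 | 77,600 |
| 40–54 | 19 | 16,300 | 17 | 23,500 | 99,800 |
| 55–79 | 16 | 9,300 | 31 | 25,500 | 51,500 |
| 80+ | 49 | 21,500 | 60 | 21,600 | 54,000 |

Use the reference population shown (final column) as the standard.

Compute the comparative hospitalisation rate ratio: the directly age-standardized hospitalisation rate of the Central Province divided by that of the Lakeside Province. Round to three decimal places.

Age-specific rates per 100,000 for the Central Province: 173.47, 210.53, 72.29, 59.17, 116.56, 172.04, 227.91.
For the Lakeside Province: 195.12, 148.94, 63.83, 47.17, 72.34, 121.57, 277.78.
Standard total = 586,800; weights = 0.2098, 0.1745, 0.1336, 0.1322, 0.1701, 0.0878, 0.0920.
The Central Province: 0.2098×173.47 + 0.1745×210.53 + 0.1336×72.29 + 0.1322×59.17 + 0.1701×116.56 + 0.0878×172.04 + 0.0920×227.91 = 146.5090 per 100,000.
The Lakeside Province: 0.2098×195.12 + 0.1745×148.94 + 0.1336×63.83 + 0.1322×47.17 + 0.1701×72.34 + 0.0878×121.57 + 0.0920×277.78 = 130.2242 per 100,000.
Ratio = 146.5090 ÷ 130.2242 = 1.12505.

1.125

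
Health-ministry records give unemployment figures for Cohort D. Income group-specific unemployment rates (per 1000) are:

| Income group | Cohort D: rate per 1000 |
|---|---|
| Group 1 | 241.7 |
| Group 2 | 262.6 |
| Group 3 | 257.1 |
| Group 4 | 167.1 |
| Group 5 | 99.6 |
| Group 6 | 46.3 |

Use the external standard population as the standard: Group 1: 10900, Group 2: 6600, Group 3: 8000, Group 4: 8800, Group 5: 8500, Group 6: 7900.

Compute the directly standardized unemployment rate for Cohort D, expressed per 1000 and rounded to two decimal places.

Standard total = 50700; weights = 0.2150, 0.1302, 0.1578, 0.1736, 0.1677, 0.1558.
Standardized rate: 0.2150×241.7 + 0.1302×262.6 + 0.1578×257.1 + 0.1736×167.1 + 0.1677×99.6 + 0.1558×46.3 = 179.6320 per 1000.

179.63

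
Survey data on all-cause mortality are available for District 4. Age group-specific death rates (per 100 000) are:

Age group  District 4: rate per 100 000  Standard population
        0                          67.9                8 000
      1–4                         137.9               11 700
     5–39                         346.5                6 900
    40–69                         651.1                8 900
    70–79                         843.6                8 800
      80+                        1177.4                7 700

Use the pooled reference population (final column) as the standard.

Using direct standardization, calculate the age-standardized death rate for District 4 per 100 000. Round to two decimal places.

516.00

Standard total = 52 000; weights = 0.1538, 0.2250, 0.1327, 0.1712, 0.1692, 0.1481.
Standardized rate: 0.1538×67.9 + 0.2250×137.9 + 0.1327×346.5 + 0.1712×651.1 + 0.1692×843.6 + 0.1481×1177.4 = 515.9987 per 100 000.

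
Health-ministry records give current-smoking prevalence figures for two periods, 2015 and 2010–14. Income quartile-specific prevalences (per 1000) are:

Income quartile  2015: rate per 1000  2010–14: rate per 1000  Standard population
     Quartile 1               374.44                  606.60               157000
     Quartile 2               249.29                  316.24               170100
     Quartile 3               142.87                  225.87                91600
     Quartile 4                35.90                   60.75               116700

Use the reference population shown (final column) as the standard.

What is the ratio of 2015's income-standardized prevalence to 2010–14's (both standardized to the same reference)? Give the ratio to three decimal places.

Standard total = 535400; weights = 0.2932, 0.3177, 0.1711, 0.2180.
2015: 0.2932×374.44 + 0.3177×249.29 + 0.1711×142.87 + 0.2180×35.90 = 221.2696 per 1000.
2010–14: 0.2932×606.60 + 0.3177×316.24 + 0.1711×225.87 + 0.2180×60.75 = 330.2350 per 1000.
Ratio = 221.2696 ÷ 330.2350 = 0.67004.

0.670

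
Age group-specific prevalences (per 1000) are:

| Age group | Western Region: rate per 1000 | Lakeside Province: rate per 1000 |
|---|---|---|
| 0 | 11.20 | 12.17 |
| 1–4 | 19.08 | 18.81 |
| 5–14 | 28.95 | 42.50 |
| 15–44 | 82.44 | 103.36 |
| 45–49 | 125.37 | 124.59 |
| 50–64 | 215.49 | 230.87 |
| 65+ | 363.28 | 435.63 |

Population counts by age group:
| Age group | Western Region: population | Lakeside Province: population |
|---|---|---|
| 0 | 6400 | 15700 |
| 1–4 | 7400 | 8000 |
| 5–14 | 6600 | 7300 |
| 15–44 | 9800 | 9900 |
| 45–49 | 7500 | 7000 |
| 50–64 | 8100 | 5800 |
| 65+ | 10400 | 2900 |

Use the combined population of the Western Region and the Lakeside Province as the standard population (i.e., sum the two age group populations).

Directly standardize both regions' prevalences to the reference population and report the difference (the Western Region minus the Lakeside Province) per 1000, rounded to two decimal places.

Combined standard total = 112800; weights = 0.1959, 0.1365, 0.1232, 0.1746, 0.1285, 0.1232, 0.1179.
The Western Region: 0.1959×11.20 + 0.1365×19.08 + 0.1232×28.95 + 0.1746×82.44 + 0.1285×125.37 + 0.1232×215.49 + 0.1179×363.28 = 108.2680 per 1000.
The Lakeside Province: 0.1959×12.17 + 0.1365×18.81 + 0.1232×42.50 + 0.1746×103.36 + 0.1285×124.59 + 0.1232×230.87 + 0.1179×435.63 = 124.0700 per 1000.
Difference = 108.2680 − 124.0700 = -15.8021.

-15.80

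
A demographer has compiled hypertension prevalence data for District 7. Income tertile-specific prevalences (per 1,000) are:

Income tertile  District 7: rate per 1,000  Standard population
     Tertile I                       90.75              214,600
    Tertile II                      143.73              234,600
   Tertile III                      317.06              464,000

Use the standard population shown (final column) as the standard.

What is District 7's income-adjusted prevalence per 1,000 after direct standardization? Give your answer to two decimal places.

219.35

Standard total = 913,200; weights = 0.2350, 0.2569, 0.5081.
Standardized rate: 0.2350×90.75 + 0.2569×143.73 + 0.5081×317.06 = 219.3494 per 1,000.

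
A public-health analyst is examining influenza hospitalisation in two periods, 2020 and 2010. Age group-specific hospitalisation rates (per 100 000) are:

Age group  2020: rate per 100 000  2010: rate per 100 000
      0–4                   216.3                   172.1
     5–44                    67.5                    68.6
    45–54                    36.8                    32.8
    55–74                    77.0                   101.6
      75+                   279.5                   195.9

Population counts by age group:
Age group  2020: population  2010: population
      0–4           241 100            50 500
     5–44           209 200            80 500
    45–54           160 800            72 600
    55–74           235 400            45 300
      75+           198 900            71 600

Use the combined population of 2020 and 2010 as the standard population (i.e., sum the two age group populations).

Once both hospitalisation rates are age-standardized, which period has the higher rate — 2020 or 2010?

2020

Combined standard total = 1 365 900; weights = 0.2135, 0.2121, 0.1709, 0.2055, 0.1980.
2020: 0.2135×216.3 + 0.2121×67.5 + 0.1709×36.8 + 0.2055×77.0 + 0.1980×279.5 = 137.9571 per 100 000.
2010: 0.2135×172.1 + 0.2121×68.6 + 0.1709×32.8 + 0.2055×101.6 + 0.1980×195.9 = 116.5703 per 100 000.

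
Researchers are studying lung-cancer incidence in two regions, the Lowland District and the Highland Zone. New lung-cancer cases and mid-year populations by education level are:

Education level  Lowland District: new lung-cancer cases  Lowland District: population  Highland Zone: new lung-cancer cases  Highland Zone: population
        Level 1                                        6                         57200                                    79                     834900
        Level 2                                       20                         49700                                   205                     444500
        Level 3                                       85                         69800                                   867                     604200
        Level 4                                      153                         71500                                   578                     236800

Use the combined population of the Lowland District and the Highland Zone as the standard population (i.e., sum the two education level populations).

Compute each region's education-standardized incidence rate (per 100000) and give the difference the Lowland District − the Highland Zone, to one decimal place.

Education-specific rates per 100000 for the Lowland District: 10.49, 40.24, 121.78, 213.99.
For the Highland Zone: 9.46, 46.12, 143.50, 244.09.
Combined standard total = 2368600; weights = 0.3766, 0.2086, 0.2846, 0.1302.
The Lowland District: 0.3766×10.49 + 0.2086×40.24 + 0.2846×121.78 + 0.1302×213.99 = 74.8519 per 100000.
The Highland Zone: 0.3766×9.46 + 0.2086×46.12 + 0.2846×143.50 + 0.1302×244.09 = 85.7898 per 100000.
Difference = 74.8519 − 85.7898 = -10.9378.

-10.9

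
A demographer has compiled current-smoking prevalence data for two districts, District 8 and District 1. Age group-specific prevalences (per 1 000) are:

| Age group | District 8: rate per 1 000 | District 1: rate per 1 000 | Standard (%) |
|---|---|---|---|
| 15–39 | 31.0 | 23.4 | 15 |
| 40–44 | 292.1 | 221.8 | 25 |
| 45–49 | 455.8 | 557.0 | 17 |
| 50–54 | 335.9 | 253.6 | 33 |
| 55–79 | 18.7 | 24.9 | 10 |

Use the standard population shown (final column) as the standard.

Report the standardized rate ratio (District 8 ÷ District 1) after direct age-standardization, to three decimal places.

1.117

Standard weights: 0.15, 0.25, 0.17, 0.33, 0.10.
District 8: 0.1500×31.0 + 0.2500×292.1 + 0.1700×455.8 + 0.3300×335.9 + 0.1000×18.7 = 267.8780 per 1 000.
District 1: 0.1500×23.4 + 0.2500×221.8 + 0.1700×557.0 + 0.3300×253.6 + 0.1000×24.9 = 239.8280 per 1 000.
Ratio = 267.8780 ÷ 239.8280 = 1.11696.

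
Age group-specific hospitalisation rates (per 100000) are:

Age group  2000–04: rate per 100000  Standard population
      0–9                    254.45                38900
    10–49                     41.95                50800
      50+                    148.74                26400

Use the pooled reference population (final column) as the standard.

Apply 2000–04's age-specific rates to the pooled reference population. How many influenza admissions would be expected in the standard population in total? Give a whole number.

Expected influenza admissions = Σ (standard pop × age-specific rate ÷ 100000)
= 38900×254.45/100000 + 50800×41.95/100000 + 26400×148.74/100000
= 98.98 + 21.31 + 39.27 = 159.56.

160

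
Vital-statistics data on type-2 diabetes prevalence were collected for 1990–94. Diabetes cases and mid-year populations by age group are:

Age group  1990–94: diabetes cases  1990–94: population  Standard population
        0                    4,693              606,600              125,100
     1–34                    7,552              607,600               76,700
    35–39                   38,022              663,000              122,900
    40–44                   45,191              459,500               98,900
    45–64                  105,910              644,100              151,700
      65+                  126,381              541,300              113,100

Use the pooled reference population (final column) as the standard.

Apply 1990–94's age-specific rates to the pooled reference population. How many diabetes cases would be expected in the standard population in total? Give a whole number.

70046

Age-specific rates per 1,000 for 1990–94: 7.737, 12.429, 57.348, 98.348, 164.431, 233.477.
Expected diabetes cases = Σ (standard pop × age-specific rate ÷ 1,000)
= 125,100×7.737/1,000 + 76,700×12.429/1,000 + 122,900×57.348/1,000 + 98,900×98.348/1,000 + 151,700×164.431/1,000 + 113,100×233.477/1,000
= 967.84 + 953.32 + 7048.12 + 9726.64 + 24944.18 + 26406.23 = 70046.33.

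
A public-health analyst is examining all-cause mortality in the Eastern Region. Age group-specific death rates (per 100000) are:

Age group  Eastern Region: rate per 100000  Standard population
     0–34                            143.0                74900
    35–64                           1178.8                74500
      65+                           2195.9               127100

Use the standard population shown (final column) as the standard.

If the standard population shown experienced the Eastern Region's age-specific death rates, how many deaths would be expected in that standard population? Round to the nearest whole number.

3776

Expected deaths = Σ (standard pop × age-specific rate ÷ 100000)
= 74900×143.0/100000 + 74500×1178.8/100000 + 127100×2195.9/100000
= 107.11 + 878.21 + 2790.99 = 3776.30.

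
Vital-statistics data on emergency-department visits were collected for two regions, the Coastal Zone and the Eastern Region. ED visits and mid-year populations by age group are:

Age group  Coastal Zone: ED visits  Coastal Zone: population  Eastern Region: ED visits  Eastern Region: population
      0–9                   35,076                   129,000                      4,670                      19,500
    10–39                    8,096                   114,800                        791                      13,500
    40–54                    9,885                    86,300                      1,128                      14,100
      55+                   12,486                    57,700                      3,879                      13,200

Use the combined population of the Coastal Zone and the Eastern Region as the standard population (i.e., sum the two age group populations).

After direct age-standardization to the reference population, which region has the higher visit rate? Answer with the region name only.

Age-specific rates per 1,000 for the Coastal Zone: 271.907, 70.523, 114.542, 216.395.
For the Eastern Region: 239.487, 58.593, 80.000, 293.864.
Combined standard total = 448,100; weights = 0.3314, 0.2863, 0.2241, 0.1582.
The Coastal Zone: 0.3314×271.907 + 0.2863×70.523 + 0.2241×114.542 + 0.1582×216.395 = 170.2047 per 1,000.
The Eastern Region: 0.3314×239.487 + 0.2863×58.593 + 0.2241×80.000 + 0.1582×293.864 = 160.5628 per 1,000.
The crude rates (169.01 vs 173.60) would put the Eastern Region higher, but that reflects its age composition; once standardized to a common age structure, the Coastal Zone has the higher underlying rate.

Coastal Zone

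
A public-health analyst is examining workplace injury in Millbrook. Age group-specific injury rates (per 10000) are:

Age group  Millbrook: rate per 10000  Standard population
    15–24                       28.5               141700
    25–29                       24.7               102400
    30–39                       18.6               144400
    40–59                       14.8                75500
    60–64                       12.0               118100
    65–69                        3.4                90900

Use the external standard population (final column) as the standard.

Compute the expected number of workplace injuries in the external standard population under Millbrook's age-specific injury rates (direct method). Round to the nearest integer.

1210

Expected workplace injuries = Σ (standard pop × age-specific rate ÷ 10000)
= 141700×28.5/10000 + 102400×24.7/10000 + 144400×18.6/10000 + 75500×14.8/10000 + 118100×12.0/10000 + 90900×3.4/10000
= 403.85 + 252.93 + 268.58 + 111.74 + 141.72 + 30.91 = 1209.72.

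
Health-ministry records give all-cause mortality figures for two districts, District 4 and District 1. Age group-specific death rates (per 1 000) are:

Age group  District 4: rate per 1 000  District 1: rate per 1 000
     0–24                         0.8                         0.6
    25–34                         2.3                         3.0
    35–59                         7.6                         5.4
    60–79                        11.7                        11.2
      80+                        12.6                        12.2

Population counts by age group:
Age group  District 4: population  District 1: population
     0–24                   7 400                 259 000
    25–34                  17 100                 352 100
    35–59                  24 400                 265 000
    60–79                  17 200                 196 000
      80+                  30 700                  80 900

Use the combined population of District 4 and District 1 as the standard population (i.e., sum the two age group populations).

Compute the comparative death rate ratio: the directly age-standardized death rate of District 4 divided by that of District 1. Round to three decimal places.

1.089

Combined standard total = 1 249 800; weights = 0.2132, 0.2954, 0.2316, 0.1706, 0.0893.
District 4: 0.2132×0.8 + 0.2954×2.3 + 0.2316×7.6 + 0.1706×11.7 + 0.0893×12.6 = 5.7308 per 1 000.
District 1: 0.2132×0.6 + 0.2954×3.0 + 0.2316×5.4 + 0.1706×11.2 + 0.0893×12.2 = 5.2645 per 1 000.
Ratio = 5.7308 ÷ 5.2645 = 1.08857.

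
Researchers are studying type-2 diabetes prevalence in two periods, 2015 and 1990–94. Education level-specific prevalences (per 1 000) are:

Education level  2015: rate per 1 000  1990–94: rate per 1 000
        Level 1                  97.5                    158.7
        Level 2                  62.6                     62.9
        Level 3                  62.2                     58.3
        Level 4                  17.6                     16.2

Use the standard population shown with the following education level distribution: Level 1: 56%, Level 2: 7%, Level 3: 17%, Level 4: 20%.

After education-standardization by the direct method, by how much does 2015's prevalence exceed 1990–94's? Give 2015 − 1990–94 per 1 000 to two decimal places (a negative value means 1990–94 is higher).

-33.35

Standard weights: 0.56, 0.07, 0.17, 0.20.
2015: 0.5600×97.5 + 0.0700×62.6 + 0.1700×62.2 + 0.2000×17.6 = 73.0760 per 1 000.
1990–94: 0.5600×158.7 + 0.0700×62.9 + 0.1700×58.3 + 0.2000×16.2 = 106.4260 per 1 000.
Difference = 73.0760 − 106.4260 = -33.3500.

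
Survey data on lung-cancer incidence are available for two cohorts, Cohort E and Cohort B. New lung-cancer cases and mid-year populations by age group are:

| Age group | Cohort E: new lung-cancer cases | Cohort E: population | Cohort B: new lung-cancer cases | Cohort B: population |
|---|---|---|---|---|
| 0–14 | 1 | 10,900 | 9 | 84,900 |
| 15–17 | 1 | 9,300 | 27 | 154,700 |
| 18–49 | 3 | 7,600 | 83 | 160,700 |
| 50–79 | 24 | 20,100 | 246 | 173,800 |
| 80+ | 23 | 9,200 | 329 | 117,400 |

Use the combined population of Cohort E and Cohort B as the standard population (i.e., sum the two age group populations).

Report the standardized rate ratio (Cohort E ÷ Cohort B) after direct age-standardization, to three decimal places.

0.849

Age-specific rates per 100,000 for Cohort E: 9.17, 10.75, 39.47, 119.40, 250.00.
For Cohort B: 10.60, 17.45, 51.65, 141.54, 280.24.
Combined standard total = 748,600; weights = 0.1280, 0.2191, 0.2248, 0.2590, 0.1691.
Cohort E: 0.1280×9.17 + 0.2191×10.75 + 0.2248×39.47 + 0.2590×119.40 + 0.1691×250.00 = 85.6105 per 100,000.
Cohort B: 0.1280×10.60 + 0.2191×17.45 + 0.2248×51.65 + 0.2590×141.54 + 0.1691×280.24 = 100.8464 per 100,000.
Ratio = 85.6105 ÷ 100.8464 = 0.84892.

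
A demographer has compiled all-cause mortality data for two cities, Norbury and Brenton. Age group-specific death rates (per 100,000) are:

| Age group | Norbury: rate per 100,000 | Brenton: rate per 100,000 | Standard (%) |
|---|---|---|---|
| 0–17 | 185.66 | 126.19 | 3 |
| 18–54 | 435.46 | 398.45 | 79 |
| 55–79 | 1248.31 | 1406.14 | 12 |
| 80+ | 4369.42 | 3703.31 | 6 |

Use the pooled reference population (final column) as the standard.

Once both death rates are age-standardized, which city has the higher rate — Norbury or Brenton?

Standard weights: 0.03, 0.79, 0.12, 0.06.
Norbury: 0.0300×185.66 + 0.7900×435.46 + 0.1200×1248.31 + 0.0600×4369.42 = 761.5456 per 100,000.
Brenton: 0.0300×126.19 + 0.7900×398.45 + 0.1200×1406.14 + 0.0600×3703.31 = 709.4966 per 100,000.

Norbury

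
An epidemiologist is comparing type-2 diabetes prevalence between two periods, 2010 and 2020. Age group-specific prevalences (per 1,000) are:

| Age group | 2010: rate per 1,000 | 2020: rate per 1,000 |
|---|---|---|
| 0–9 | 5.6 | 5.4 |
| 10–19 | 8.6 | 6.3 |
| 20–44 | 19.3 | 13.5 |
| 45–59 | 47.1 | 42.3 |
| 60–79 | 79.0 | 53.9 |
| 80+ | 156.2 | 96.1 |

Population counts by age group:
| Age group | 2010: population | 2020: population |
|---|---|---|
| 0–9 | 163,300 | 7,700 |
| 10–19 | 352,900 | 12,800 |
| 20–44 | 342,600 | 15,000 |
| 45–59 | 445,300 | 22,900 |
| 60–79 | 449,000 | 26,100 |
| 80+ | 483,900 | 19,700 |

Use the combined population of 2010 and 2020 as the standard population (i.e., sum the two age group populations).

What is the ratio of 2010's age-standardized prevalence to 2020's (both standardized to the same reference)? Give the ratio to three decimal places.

1.465

Combined standard total = 2,341,200; weights = 0.0730, 0.1562, 0.1527, 0.2000, 0.2029, 0.2151.
2010: 0.0730×5.6 + 0.1562×8.6 + 0.1527×19.3 + 0.2000×47.1 + 0.2029×79.0 + 0.2151×156.2 = 63.7501 per 1,000.
2020: 0.0730×5.4 + 0.1562×6.3 + 0.1527×13.5 + 0.2000×42.3 + 0.2029×53.9 + 0.2151×96.1 = 43.5091 per 1,000.
Ratio = 63.7501 ÷ 43.5091 = 1.46521.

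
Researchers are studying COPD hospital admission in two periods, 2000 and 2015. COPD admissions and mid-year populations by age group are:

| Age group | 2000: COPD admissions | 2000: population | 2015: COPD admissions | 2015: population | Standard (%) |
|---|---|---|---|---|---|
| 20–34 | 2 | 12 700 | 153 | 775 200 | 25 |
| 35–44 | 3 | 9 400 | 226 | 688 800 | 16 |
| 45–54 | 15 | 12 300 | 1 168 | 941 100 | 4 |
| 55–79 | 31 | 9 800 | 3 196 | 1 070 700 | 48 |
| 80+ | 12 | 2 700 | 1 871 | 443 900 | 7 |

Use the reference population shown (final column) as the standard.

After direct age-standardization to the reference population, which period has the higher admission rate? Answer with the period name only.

Age-specific rates per 10 000 for 2000: 1.57, 3.19, 12.20, 31.63, 44.44.
For 2015: 1.97, 3.28, 12.41, 29.85, 42.15.
Standard weights: 0.25, 0.16, 0.04, 0.48, 0.07.
2000: 0.2500×1.57 + 0.1600×3.19 + 0.0400×12.20 + 0.4800×31.63 + 0.0700×44.44 = 19.6869 per 10 000.
2015: 0.2500×1.97 + 0.1600×3.28 + 0.0400×12.41 + 0.4800×29.85 + 0.0700×42.15 = 18.7931 per 10 000.
The crude rates (13.43 vs 16.87) would put 2015 higher, but that reflects its age composition; once standardized to a common age structure, 2000 has the higher underlying rate.

2000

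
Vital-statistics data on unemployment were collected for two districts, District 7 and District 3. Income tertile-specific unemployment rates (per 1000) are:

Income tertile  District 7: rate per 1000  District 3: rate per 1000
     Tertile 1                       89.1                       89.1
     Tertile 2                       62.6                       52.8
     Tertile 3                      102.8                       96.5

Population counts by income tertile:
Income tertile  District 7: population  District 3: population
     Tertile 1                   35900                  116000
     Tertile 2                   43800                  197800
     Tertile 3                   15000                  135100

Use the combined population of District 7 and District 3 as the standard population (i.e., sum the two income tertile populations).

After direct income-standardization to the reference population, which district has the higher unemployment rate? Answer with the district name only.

District 7

Combined standard total = 543600; weights = 0.2794, 0.4444, 0.2761.
District 7: 0.2794×89.1 + 0.4444×62.6 + 0.2761×102.8 = 81.1051 per 1000.
District 3: 0.2794×89.1 + 0.4444×52.8 + 0.2761×96.5 = 75.0100 per 1000.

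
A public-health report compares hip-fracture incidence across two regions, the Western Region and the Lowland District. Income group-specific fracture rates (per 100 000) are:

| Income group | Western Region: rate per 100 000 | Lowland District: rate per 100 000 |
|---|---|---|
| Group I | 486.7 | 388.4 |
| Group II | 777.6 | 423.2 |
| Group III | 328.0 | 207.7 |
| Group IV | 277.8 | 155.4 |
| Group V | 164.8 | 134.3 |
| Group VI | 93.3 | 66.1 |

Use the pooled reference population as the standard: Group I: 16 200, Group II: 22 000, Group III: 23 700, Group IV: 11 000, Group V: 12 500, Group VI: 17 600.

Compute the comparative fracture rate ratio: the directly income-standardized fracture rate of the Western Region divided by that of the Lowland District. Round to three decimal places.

Standard total = 103 000; weights = 0.1573, 0.2136, 0.2301, 0.1068, 0.1214, 0.1709.
The Western Region: 0.1573×486.7 + 0.2136×777.6 + 0.2301×328.0 + 0.1068×277.8 + 0.1214×164.8 + 0.1709×93.3 = 383.7206 per 100 000.
The Lowland District: 0.1573×388.4 + 0.2136×423.2 + 0.2301×207.7 + 0.1068×155.4 + 0.1214×134.3 + 0.1709×66.1 = 243.4610 per 100 000.
Ratio = 383.7206 ÷ 243.4610 = 1.57611.

1.576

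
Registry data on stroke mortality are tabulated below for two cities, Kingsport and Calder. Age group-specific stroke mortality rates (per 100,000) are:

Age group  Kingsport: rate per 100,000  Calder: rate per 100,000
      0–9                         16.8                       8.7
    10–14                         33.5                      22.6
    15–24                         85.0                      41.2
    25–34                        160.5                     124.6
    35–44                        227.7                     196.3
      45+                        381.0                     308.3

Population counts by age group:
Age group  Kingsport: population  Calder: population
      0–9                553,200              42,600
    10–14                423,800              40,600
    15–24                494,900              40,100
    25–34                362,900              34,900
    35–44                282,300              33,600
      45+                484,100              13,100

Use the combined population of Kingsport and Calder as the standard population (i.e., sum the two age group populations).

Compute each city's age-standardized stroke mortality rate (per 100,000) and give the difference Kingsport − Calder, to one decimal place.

33.4

Combined standard total = 2,806,100; weights = 0.2123, 0.1655, 0.1907, 0.1418, 0.1126, 0.1772.
Kingsport: 0.2123×16.8 + 0.1655×33.5 + 0.1907×85.0 + 0.1418×160.5 + 0.1126×227.7 + 0.1772×381.0 = 141.2111 per 100,000.
Calder: 0.2123×8.7 + 0.1655×22.6 + 0.1907×41.2 + 0.1418×124.6 + 0.1126×196.3 + 0.1772×308.3 = 107.8311 per 100,000.
Difference = 141.2111 − 107.8311 = 33.3800.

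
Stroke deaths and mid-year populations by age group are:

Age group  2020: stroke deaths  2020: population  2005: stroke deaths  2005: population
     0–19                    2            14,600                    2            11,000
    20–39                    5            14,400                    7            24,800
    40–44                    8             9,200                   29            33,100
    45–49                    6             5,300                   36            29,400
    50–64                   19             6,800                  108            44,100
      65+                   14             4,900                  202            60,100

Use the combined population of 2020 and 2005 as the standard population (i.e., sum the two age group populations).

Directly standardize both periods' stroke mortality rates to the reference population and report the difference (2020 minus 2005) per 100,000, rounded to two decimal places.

Age-specific rates per 100,000 for 2020: 13.70, 34.72, 86.96, 113.21, 279.41, 285.71.
For 2005: 18.18, 28.23, 87.61, 122.45, 244.90, 336.11.
Combined standard total = 257,700; weights = 0.0993, 0.1521, 0.1641, 0.1347, 0.1975, 0.2522.
2020: 0.0993×13.70 + 0.1521×34.72 + 0.1641×86.96 + 0.1347×113.21 + 0.1975×279.41 + 0.2522×285.71 = 163.4142 per 100,000.
2005: 0.0993×18.18 + 0.1521×28.23 + 0.1641×87.61 + 0.1347×122.45 + 0.1975×244.90 + 0.2522×336.11 = 170.1170 per 100,000.
Difference = 163.4142 − 170.1170 = -6.7028.

-6.70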